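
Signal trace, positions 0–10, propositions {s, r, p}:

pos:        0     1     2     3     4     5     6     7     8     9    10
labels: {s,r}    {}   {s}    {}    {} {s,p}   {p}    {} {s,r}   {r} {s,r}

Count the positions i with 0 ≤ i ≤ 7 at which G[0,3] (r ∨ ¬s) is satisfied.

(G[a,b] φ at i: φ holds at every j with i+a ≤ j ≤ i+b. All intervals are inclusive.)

2

Evaluate at each i in [0,7]:
  i=0: ✗ (fails at j=2)
  i=1: ✗ (fails at j=2)
  i=2: ✗ (fails at j=2)
  i=3: ✗ (fails at j=5)
  i=4: ✗ (fails at j=5)
  i=5: ✗ (fails at j=5)
  i=6: ✓ (all of [6,9])
  i=7: ✓ (all of [7,10])
Positions where it holds: {6, 7} → 2.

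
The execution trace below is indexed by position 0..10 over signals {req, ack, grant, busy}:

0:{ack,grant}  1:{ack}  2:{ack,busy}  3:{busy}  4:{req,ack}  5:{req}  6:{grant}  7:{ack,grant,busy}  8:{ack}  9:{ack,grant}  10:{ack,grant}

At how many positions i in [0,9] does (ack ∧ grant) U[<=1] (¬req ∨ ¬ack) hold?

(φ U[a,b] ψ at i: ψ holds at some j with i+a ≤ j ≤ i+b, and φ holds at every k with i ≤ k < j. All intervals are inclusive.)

9

Evaluate at each i in [0,9]:
  i=0: ✓ (rhs at j=0)
  i=1: ✓ (rhs at j=1)
  i=2: ✓ (rhs at j=2)
  i=3: ✓ (rhs at j=3)
  i=4: ✗ (lhs fails at k=4 before rhs at j=5)
  i=5: ✓ (rhs at j=5)
  i=6: ✓ (rhs at j=6)
  i=7: ✓ (rhs at j=7)
  i=8: ✓ (rhs at j=8)
  i=9: ✓ (rhs at j=9)
Positions where it holds: {0, 1, 2, 3, 5, 6, 7, 8, 9} → 9.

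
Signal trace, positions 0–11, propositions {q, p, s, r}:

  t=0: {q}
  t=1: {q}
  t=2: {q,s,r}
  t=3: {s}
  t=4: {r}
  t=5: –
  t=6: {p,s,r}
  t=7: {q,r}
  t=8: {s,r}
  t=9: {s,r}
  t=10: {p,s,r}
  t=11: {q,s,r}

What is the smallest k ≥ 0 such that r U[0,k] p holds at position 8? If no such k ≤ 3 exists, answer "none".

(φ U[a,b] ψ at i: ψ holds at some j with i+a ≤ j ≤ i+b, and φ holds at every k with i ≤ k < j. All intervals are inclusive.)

2

Need earliest j ≥ 8 with p, and r at every k in [8,j-1].
  j=8: rhs fails.
  j=9: rhs fails.
  j=10: rhs holds; lhs holds on [8,9]. k = 2.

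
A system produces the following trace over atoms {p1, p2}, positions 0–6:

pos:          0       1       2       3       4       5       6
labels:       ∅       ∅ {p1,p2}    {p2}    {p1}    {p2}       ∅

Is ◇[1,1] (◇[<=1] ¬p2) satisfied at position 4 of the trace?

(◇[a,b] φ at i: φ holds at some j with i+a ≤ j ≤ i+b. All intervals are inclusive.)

Yes

Check ◇[<=1] ¬p2 at each j in [5,5]:
  j=5: holds (witness at 6)
Found at j=5 → formula holds.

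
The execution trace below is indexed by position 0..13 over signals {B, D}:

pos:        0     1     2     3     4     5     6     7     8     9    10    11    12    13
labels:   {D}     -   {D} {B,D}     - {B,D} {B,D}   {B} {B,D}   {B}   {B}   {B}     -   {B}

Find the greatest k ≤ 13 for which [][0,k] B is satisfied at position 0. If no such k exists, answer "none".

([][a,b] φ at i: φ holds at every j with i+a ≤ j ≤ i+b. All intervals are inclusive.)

B must hold from j=0 onward; find where it first fails.
  j=0: fails → no k works.

none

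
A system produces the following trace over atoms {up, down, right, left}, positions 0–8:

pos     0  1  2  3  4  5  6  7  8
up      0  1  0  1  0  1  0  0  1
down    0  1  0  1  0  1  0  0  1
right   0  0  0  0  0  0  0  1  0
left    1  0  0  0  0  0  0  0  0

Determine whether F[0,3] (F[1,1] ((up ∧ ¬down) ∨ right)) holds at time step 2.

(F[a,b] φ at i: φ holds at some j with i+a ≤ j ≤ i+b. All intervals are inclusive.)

Check F[1,1] ((up ∧ ¬down) ∨ right) at each j in [2,5]:
  j=2: fails (none in [3,3])
  j=3: fails (none in [4,4])
  j=4: fails (none in [5,5])
  j=5: fails (none in [6,6])
No position in the window satisfies it → formula fails.

No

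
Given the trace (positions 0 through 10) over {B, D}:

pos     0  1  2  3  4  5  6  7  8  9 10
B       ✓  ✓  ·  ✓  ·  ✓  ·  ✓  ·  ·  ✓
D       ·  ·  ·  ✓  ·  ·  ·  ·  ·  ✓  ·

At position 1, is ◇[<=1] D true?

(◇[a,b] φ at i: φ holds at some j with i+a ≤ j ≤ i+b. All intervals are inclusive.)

Does not hold

Check D at each j in [1,2]:
  j=1: false
  j=2: false
No position in the window satisfies it → formula fails.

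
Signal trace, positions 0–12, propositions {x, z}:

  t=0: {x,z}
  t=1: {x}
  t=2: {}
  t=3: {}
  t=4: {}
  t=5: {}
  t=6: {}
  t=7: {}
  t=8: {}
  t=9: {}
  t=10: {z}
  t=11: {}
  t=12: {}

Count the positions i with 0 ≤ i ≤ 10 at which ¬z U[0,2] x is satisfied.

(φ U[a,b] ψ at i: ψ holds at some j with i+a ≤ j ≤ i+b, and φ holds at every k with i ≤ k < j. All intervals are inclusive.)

2

Evaluate at each i in [0,10]:
  i=0: ✓ (rhs at j=0)
  i=1: ✓ (rhs at j=1)
  i=2: ✗ (no rhs in [2,4])
  i=3: ✗ (no rhs in [3,5])
  i=4: ✗ (no rhs in [4,6])
  i=5: ✗ (no rhs in [5,7])
  i=6: ✗ (no rhs in [6,8])
  i=7: ✗ (no rhs in [7,9])
  i=8: ✗ (no rhs in [8,10])
  i=9: ✗ (no rhs in [9,11])
  i=10: ✗ (no rhs in [10,12])
Positions where it holds: {0, 1} → 2.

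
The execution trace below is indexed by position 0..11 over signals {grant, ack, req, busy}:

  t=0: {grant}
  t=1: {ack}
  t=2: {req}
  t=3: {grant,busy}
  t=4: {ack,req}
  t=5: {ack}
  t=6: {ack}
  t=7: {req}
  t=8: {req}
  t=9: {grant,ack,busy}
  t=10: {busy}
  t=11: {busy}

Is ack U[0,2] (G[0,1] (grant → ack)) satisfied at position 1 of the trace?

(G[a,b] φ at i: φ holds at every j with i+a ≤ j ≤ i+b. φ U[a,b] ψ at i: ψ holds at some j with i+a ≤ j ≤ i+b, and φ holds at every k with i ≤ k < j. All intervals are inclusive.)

Need some j in [1,3] with G[0,1] (grant → ack), and ack at every k in [1,j-1].
  j=1: G[0,1] (grant → ack) holds; no prefix to check → satisfied.

Yes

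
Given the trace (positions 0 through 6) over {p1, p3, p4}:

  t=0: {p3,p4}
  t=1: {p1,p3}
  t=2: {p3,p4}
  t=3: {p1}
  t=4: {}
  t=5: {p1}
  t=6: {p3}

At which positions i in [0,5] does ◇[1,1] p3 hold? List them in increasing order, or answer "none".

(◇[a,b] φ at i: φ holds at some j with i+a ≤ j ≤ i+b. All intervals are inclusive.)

Evaluate at each i in [0,5]:
  i=0: ✓ (witness j=1)
  i=1: ✓ (witness j=2)
  i=2: ✗ (none in [3,3])
  i=3: ✗ (none in [4,4])
  i=4: ✗ (none in [5,5])
  i=5: ✓ (witness j=6)

0, 1, 5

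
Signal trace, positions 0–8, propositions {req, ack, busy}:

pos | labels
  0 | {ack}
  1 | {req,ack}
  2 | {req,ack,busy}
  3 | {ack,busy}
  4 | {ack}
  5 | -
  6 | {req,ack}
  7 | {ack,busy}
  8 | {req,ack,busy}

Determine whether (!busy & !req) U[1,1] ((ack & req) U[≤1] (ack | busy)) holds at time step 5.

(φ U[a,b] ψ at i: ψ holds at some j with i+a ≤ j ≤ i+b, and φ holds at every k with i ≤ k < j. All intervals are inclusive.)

Need some j in [6,6] with ((ack & req) U[≤1] (ack | busy)), and (!busy & !req) at every k in [5,j-1].
  j=6: ((ack & req) U[≤1] (ack | busy)) holds; (!busy & !req) holds at every k in [5,5] → satisfied.

Holds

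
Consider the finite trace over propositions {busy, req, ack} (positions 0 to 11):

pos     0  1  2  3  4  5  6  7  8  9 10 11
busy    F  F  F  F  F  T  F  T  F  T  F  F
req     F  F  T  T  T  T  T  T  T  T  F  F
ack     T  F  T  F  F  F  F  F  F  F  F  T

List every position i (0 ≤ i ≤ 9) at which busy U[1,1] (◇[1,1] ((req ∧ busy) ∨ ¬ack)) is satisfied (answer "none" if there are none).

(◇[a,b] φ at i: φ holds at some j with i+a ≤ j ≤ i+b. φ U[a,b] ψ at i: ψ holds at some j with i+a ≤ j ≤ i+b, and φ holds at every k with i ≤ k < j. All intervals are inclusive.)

Evaluate at each i in [0,9]:
  i=0: ✗ (no rhs in [1,1])
  i=1: ✗ (lhs fails at k=1 before rhs at j=2)
  i=2: ✗ (lhs fails at k=2 before rhs at j=3)
  i=3: ✗ (lhs fails at k=3 before rhs at j=4)
  i=4: ✗ (lhs fails at k=4 before rhs at j=5)
  i=5: ✓ (rhs at j=6; lhs holds on [5,5])
  i=6: ✗ (lhs fails at k=6 before rhs at j=7)
  i=7: ✓ (rhs at j=8; lhs holds on [7,7])
  i=8: ✗ (lhs fails at k=8 before rhs at j=9)
  i=9: ✗ (no rhs in [10,10])

5, 7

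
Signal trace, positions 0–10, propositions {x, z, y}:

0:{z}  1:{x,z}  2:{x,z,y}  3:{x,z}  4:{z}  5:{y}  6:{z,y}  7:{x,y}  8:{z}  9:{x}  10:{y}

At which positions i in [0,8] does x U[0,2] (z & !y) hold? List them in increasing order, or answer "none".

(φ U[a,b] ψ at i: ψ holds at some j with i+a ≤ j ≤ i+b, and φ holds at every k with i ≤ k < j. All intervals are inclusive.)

0, 1, 2, 3, 4, 7, 8

Evaluate at each i in [0,8]:
  i=0: ✓ (rhs at j=0)
  i=1: ✓ (rhs at j=1)
  i=2: ✓ (rhs at j=3; lhs holds on [2,2])
  i=3: ✓ (rhs at j=3)
  i=4: ✓ (rhs at j=4)
  i=5: ✗ (no rhs in [5,7])
  i=6: ✗ (lhs fails at k=6 before rhs at j=8)
  i=7: ✓ (rhs at j=8; lhs holds on [7,7])
  i=8: ✓ (rhs at j=8)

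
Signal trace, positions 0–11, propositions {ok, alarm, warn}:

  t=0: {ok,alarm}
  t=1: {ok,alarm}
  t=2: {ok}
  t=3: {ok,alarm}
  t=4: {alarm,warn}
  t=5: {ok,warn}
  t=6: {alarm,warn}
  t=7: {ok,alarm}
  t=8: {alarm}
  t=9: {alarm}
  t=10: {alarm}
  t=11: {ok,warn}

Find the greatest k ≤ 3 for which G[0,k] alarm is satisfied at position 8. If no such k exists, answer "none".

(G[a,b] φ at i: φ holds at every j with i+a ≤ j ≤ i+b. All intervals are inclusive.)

2

alarm must hold from j=8 onward; find where it first fails.
  j=8: holds
  j=9: holds
  j=10: holds
  j=11: fails
Holds on [8,10], so largest k = 2.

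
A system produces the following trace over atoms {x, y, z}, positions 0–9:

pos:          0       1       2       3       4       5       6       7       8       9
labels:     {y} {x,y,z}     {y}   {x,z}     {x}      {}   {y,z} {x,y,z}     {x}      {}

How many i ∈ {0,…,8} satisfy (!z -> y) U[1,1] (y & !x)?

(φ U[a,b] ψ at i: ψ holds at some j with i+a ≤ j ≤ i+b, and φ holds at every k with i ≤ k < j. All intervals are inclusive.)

1

Evaluate at each i in [0,8]:
  i=0: ✗ (no rhs in [1,1])
  i=1: ✓ (rhs at j=2; lhs holds on [1,1])
  i=2: ✗ (no rhs in [3,3])
  i=3: ✗ (no rhs in [4,4])
  i=4: ✗ (no rhs in [5,5])
  i=5: ✗ (lhs fails at k=5 before rhs at j=6)
  i=6: ✗ (no rhs in [7,7])
  i=7: ✗ (no rhs in [8,8])
  i=8: ✗ (no rhs in [9,9])
Positions where it holds: {1} → 1.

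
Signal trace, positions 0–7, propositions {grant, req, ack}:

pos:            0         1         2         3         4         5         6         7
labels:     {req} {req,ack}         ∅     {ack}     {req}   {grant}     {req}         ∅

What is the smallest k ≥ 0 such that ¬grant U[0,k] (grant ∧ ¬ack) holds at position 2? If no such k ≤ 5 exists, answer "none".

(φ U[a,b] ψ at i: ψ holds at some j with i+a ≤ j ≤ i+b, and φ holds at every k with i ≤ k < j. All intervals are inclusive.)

Need earliest j ≥ 2 with (grant ∧ ¬ack), and ¬grant at every k in [2,j-1].
  j=2: rhs fails.
  j=3: rhs fails.
  j=4: rhs fails.
  j=5: rhs holds; lhs holds on [2,4]. k = 3.

3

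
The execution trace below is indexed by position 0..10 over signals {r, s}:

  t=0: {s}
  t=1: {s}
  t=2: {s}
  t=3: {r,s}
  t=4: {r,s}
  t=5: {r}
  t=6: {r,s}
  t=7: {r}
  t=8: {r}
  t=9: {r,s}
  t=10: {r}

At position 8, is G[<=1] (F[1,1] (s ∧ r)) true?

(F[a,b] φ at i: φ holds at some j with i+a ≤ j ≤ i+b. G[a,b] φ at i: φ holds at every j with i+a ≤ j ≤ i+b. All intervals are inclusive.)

Check F[1,1] (s ∧ r) at every j in [8,9]:
  j=8: holds (witness at 9)
  j=9: fails (none in [10,10])
Fails at j=9 → formula fails.

Does not hold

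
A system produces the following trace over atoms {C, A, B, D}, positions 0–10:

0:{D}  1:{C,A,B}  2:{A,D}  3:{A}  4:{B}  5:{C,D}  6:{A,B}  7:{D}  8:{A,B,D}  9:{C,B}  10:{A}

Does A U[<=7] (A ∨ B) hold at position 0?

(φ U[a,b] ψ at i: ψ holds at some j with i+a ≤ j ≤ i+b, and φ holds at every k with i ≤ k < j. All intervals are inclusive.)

No

Need some j in [0,7] with (A ∨ B), and A at every k in [0,j-1].
  j=0: (A ∨ B) false.
  j=1: (A ∨ B) holds, but A fails at k=0 → not this j.
  j=2: (A ∨ B) holds, but A fails at k=0 → not this j.
  j=3: (A ∨ B) holds, but A fails at k=0 → not this j.
  j=4: (A ∨ B) holds, but A fails at k=0 → not this j.
  j=5: (A ∨ B) false.
  j=6: (A ∨ B) holds, but A fails at k=0 → not this j.
  j=7: (A ∨ B) false.
No j in the window works → until fails.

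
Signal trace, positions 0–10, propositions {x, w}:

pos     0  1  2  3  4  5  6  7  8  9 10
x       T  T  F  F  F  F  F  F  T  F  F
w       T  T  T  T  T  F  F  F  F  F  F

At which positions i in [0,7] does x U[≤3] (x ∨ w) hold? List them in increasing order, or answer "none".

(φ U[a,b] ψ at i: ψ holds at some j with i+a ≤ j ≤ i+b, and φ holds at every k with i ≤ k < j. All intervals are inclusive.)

Evaluate at each i in [0,7]:
  i=0: ✓ (rhs at j=0)
  i=1: ✓ (rhs at j=1)
  i=2: ✓ (rhs at j=2)
  i=3: ✓ (rhs at j=3)
  i=4: ✓ (rhs at j=4)
  i=5: ✗ (lhs fails at k=5 before rhs at j=8)
  i=6: ✗ (lhs fails at k=6 before rhs at j=8)
  i=7: ✗ (lhs fails at k=7 before rhs at j=8)

0, 1, 2, 3, 4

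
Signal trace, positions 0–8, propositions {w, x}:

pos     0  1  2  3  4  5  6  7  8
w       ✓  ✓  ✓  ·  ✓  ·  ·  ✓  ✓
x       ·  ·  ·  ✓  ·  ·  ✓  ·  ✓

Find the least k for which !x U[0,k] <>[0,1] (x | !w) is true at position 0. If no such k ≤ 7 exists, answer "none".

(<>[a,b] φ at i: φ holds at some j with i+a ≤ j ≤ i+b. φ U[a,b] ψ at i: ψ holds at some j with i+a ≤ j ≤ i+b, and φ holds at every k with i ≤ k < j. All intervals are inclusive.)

Need earliest j ≥ 0 with <>[0,1] (x | !w), and !x at every k in [0,j-1].
  j=0: rhs fails.
  j=1: rhs fails.
  j=2: rhs holds; lhs holds on [0,1]. k = 2.

2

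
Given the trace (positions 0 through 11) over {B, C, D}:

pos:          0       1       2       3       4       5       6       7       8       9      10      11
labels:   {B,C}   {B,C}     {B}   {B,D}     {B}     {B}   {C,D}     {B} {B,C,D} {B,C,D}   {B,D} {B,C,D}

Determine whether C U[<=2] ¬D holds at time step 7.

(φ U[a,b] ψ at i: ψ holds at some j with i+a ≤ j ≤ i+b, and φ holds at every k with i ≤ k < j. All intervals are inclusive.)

True

Need some j in [7,9] with ¬D, and C at every k in [7,j-1].
  j=7: ¬D holds; no prefix to check → satisfied.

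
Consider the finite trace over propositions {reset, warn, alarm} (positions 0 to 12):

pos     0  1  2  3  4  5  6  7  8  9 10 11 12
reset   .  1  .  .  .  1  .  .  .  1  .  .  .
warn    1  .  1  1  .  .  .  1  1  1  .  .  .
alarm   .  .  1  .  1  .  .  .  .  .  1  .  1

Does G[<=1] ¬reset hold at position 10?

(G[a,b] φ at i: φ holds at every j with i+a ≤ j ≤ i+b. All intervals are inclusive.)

Check ¬reset at every j in [10,11]:
  j=10: true
  j=11: true
All positions satisfy it → formula holds.

Holds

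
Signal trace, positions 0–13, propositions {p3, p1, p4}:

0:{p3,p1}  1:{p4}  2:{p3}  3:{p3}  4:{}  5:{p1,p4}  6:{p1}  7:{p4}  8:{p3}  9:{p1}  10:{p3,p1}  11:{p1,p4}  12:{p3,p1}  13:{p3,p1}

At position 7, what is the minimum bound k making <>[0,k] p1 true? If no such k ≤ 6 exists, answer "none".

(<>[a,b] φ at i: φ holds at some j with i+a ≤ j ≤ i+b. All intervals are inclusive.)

Scan j = 7,8,… for p1:
  j=7: fails
  j=8: fails
  j=9: holds
First hit at j=9, so smallest k = 9-7 = 2.

2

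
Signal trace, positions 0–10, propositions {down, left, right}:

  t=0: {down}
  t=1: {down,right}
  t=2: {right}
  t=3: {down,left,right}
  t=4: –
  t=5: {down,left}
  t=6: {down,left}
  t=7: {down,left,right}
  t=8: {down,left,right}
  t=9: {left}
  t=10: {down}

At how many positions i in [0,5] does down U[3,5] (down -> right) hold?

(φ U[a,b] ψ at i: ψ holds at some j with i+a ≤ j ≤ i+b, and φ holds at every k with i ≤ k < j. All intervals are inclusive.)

1

Evaluate at each i in [0,5]:
  i=0: ✗ (lhs fails at k=2 before rhs at j=3)
  i=1: ✗ (lhs fails at k=2 before rhs at j=4)
  i=2: ✗ (lhs fails at k=2 before rhs at j=7)
  i=3: ✗ (lhs fails at k=4 before rhs at j=7)
  i=4: ✗ (lhs fails at k=4 before rhs at j=7)
  i=5: ✓ (rhs at j=8; lhs holds on [5,7])
Positions where it holds: {5} → 1.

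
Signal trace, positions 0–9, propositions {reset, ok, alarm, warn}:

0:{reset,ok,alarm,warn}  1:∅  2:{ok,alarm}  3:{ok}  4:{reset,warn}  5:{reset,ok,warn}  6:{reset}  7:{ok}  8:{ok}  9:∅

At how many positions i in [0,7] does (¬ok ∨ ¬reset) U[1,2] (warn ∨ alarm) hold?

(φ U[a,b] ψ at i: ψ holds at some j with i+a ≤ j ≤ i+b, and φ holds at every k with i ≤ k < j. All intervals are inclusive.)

Evaluate at each i in [0,7]:
  i=0: ✗ (lhs fails at k=0 before rhs at j=2)
  i=1: ✓ (rhs at j=2; lhs holds on [1,1])
  i=2: ✓ (rhs at j=4; lhs holds on [2,3])
  i=3: ✓ (rhs at j=4; lhs holds on [3,3])
  i=4: ✓ (rhs at j=5; lhs holds on [4,4])
  i=5: ✗ (no rhs in [6,7])
  i=6: ✗ (no rhs in [7,8])
  i=7: ✗ (no rhs in [8,9])
Positions where it holds: {1, 2, 3, 4} → 4.

4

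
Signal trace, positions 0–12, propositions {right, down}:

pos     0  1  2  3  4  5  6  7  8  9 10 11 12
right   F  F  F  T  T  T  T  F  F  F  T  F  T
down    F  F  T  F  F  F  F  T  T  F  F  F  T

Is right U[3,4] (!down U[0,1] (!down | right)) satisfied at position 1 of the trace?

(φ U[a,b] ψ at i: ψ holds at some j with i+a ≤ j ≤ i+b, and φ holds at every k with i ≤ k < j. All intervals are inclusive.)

No

Need some j in [4,5] with (!down U[0,1] (!down | right)), and right at every k in [1,j-1].
  j=4: (!down U[0,1] (!down | right)) holds, but right fails at k=1 → not this j.
  j=5: (!down U[0,1] (!down | right)) holds, but right fails at k=1 → not this j.
No j in the window works → until fails.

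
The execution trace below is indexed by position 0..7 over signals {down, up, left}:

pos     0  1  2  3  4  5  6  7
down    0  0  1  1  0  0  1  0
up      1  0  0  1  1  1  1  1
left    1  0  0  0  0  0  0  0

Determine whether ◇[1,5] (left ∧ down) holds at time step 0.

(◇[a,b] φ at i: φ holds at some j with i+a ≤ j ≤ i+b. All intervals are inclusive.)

Does not hold

Check (left ∧ down) at each j in [1,5]:
  j=1: false
  j=2: false
  j=3: false
  j=4: false
  j=5: false
No position in the window satisfies it → formula fails.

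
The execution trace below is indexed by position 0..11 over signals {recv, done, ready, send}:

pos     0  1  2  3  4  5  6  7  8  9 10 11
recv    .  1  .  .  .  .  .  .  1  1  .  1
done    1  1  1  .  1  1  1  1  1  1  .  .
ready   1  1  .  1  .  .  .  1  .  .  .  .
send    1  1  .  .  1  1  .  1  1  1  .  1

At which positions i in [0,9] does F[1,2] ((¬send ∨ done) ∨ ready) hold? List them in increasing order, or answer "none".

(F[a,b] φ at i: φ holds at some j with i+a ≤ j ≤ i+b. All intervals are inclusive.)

Evaluate at each i in [0,9]:
  i=0: ✓ (witness j=1)
  i=1: ✓ (witness j=2)
  i=2: ✓ (witness j=3)
  i=3: ✓ (witness j=4)
  i=4: ✓ (witness j=5)
  i=5: ✓ (witness j=6)
  i=6: ✓ (witness j=7)
  i=7: ✓ (witness j=8)
  i=8: ✓ (witness j=9)
  i=9: ✓ (witness j=10)

0, 1, 2, 3, 4, 5, 6, 7, 8, 9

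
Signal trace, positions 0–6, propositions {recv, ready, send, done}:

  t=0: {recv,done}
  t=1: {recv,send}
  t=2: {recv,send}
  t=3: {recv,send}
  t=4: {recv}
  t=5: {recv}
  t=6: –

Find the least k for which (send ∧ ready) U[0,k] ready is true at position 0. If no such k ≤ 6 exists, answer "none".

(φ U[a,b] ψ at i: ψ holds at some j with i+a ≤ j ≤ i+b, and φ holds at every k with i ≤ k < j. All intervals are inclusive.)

Need earliest j ≥ 0 with ready, and (send ∧ ready) at every k in [0,j-1].
  j=0: rhs fails.
  j=1: rhs fails.
  j=2: rhs fails.
  j=3: rhs fails.
  j=4: rhs fails.
  j=5: rhs fails.
  j=6: rhs fails.
No witness within the range → none.

none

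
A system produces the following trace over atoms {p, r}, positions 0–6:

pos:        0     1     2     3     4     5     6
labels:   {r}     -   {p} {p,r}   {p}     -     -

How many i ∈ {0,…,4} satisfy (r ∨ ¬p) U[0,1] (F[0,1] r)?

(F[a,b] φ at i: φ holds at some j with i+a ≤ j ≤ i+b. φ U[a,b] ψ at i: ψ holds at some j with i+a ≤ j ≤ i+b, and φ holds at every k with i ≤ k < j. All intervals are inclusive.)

4

Evaluate at each i in [0,4]:
  i=0: ✓ (rhs at j=0)
  i=1: ✓ (rhs at j=2; lhs holds on [1,1])
  i=2: ✓ (rhs at j=2)
  i=3: ✓ (rhs at j=3)
  i=4: ✗ (no rhs in [4,5])
Positions where it holds: {0, 1, 2, 3} → 4.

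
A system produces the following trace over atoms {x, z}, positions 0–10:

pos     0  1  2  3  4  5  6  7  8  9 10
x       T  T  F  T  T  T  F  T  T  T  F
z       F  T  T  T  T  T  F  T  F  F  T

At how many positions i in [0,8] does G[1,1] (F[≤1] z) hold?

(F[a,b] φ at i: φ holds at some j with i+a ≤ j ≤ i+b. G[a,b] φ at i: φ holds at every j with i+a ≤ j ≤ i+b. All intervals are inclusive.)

8

Evaluate at each i in [0,8]:
  i=0: ✓ (all of [1,1])
  i=1: ✓ (all of [2,2])
  i=2: ✓ (all of [3,3])
  i=3: ✓ (all of [4,4])
  i=4: ✓ (all of [5,5])
  i=5: ✓ (all of [6,6])
  i=6: ✓ (all of [7,7])
  i=7: ✗ (fails at j=8)
  i=8: ✓ (all of [9,9])
Positions where it holds: {0, 1, 2, 3, 4, 5, 6, 8} → 8.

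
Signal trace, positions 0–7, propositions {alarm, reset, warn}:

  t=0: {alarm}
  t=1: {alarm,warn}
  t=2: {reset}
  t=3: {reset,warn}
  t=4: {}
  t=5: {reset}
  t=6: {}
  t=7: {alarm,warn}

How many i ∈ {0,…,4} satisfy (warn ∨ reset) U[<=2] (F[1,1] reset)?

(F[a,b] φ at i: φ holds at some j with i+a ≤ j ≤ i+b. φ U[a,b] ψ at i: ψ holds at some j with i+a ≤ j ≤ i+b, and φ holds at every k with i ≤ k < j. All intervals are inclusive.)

4

Evaluate at each i in [0,4]:
  i=0: ✗ (lhs fails at k=0 before rhs at j=1)
  i=1: ✓ (rhs at j=1)
  i=2: ✓ (rhs at j=2)
  i=3: ✓ (rhs at j=4; lhs holds on [3,3])
  i=4: ✓ (rhs at j=4)
Positions where it holds: {1, 2, 3, 4} → 4.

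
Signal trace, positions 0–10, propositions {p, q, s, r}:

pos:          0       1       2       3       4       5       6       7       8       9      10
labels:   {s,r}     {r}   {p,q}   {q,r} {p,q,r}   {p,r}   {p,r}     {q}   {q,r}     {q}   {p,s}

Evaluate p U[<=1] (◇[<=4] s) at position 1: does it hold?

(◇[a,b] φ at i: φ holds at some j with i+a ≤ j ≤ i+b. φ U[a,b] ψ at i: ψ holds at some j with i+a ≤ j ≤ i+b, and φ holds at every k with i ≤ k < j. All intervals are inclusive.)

Does not hold

Need some j in [1,2] with ◇[<=4] s, and p at every k in [1,j-1].
  j=1: ◇[<=4] s — fails (none in [1,5]).
  j=2: ◇[<=4] s — fails (none in [2,6]).
No j in the window works → until fails.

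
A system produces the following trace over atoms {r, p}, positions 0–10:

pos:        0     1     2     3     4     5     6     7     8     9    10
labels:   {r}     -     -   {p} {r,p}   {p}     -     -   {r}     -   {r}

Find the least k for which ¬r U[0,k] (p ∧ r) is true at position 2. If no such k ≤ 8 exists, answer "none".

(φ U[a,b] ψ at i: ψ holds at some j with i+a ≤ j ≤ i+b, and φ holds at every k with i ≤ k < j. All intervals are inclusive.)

2

Need earliest j ≥ 2 with (p ∧ r), and ¬r at every k in [2,j-1].
  j=2: rhs fails.
  j=3: rhs fails.
  j=4: rhs holds; lhs holds on [2,3]. k = 2.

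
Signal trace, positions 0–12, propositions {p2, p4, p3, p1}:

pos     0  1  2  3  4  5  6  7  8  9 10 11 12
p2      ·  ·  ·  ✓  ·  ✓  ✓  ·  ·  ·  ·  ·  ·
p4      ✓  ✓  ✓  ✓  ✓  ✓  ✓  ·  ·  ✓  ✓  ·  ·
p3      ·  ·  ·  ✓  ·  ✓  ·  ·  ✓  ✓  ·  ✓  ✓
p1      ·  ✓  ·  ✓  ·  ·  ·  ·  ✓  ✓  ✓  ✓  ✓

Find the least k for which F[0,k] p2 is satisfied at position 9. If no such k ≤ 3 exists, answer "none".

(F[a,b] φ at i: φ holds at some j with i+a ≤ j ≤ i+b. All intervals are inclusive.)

none

Scan j = 9,10,… for p2:
  j=9: fails
  j=10: fails
  j=11: fails
  j=12: fails
No j in [9,12] satisfies it → none.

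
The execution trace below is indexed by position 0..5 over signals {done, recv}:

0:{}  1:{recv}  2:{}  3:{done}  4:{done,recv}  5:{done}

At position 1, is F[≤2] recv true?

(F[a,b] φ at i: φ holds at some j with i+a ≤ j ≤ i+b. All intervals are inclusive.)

Yes

Check recv at each j in [1,3]:
  j=1: true
  j=2: false
  j=3: false
Found at j=1 → formula holds.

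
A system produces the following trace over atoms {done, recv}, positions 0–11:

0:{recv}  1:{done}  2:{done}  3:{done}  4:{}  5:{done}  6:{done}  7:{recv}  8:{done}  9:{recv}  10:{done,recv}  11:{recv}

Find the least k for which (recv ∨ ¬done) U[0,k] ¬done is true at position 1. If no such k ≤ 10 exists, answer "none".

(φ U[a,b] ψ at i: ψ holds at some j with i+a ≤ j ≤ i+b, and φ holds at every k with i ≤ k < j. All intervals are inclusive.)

Need earliest j ≥ 1 with ¬done, and (recv ∨ ¬done) at every k in [1,j-1].
  j=1: rhs fails.
  j=2: rhs fails.
  j=3: rhs fails.
  j=4: rhs holds but lhs fails at k=1.
  j=5: rhs fails.
  j=6: rhs fails.
  j=7: rhs holds but lhs fails at k=1.
  j=8: rhs fails.
  j=9: rhs holds but lhs fails at k=1.
  j=10: rhs fails.
  j=11: rhs holds but lhs fails at k=1.
No witness within the range → none.

none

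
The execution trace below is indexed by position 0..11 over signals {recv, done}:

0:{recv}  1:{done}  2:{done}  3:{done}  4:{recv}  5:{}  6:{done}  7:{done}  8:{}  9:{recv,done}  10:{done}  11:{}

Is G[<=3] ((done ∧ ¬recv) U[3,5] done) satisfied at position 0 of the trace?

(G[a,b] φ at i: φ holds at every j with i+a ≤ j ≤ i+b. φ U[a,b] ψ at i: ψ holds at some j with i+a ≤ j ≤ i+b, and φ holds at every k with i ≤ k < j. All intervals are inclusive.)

Check ((done ∧ ¬recv) U[3,5] done) at every j in [0,3]:
  j=0: fails
  j=1: fails
  j=2: fails
  j=3: fails
Fails at j=0 → formula fails.

False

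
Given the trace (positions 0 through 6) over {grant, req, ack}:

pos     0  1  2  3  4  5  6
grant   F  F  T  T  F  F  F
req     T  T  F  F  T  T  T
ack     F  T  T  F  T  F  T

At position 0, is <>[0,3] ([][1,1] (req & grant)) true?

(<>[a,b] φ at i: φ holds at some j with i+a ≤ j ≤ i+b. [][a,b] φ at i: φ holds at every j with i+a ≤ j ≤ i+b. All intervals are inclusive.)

Check [][1,1] (req & grant) at each j in [0,3]:
  j=0: fails at 1
  j=1: fails at 2
  j=2: fails at 3
  j=3: fails at 4
No position in the window satisfies it → formula fails.

No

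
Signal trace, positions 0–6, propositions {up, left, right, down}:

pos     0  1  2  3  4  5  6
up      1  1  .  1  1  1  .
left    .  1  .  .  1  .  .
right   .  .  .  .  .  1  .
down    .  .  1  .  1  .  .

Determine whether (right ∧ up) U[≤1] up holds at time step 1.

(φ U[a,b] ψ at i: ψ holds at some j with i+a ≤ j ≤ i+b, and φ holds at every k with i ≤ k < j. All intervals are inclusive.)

Need some j in [1,2] with up, and (right ∧ up) at every k in [1,j-1].
  j=1: up holds; no prefix to check → satisfied.

Holds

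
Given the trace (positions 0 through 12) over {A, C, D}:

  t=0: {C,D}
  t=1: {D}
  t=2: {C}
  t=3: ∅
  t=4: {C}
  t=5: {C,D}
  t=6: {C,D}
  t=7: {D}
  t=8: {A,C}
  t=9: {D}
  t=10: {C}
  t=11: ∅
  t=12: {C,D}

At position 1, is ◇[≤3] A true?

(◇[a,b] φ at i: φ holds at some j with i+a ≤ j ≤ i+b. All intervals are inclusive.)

No

Check A at each j in [1,4]:
  j=1: false
  j=2: false
  j=3: false
  j=4: false
No position in the window satisfies it → formula fails.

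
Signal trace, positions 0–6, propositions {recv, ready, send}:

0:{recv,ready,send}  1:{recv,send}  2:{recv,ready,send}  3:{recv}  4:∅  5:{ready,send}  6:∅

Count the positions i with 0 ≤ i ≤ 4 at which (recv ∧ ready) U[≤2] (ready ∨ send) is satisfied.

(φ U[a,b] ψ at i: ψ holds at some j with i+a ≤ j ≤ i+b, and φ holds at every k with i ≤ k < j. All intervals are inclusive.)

3

Evaluate at each i in [0,4]:
  i=0: ✓ (rhs at j=0)
  i=1: ✓ (rhs at j=1)
  i=2: ✓ (rhs at j=2)
  i=3: ✗ (lhs fails at k=3 before rhs at j=5)
  i=4: ✗ (lhs fails at k=4 before rhs at j=5)
Positions where it holds: {0, 1, 2} → 3.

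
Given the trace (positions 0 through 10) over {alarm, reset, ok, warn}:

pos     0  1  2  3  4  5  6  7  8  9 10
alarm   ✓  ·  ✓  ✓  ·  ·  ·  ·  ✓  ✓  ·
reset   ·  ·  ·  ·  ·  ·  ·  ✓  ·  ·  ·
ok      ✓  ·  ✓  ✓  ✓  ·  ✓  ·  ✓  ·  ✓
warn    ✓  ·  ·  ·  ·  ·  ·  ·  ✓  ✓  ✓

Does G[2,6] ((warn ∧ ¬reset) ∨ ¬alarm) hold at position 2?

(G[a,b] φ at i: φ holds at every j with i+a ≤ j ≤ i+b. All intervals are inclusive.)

Check ((warn ∧ ¬reset) ∨ ¬alarm) at every j in [4,8]:
  j=4: true
  j=5: true
  j=6: true
  j=7: true
  j=8: true
All positions satisfy it → formula holds.

True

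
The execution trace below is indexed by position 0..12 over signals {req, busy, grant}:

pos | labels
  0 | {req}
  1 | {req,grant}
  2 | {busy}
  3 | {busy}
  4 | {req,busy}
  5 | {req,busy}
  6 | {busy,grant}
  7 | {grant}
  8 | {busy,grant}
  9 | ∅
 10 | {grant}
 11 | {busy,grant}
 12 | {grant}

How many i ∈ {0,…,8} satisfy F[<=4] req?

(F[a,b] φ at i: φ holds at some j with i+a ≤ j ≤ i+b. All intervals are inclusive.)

Evaluate at each i in [0,8]:
  i=0: ✓ (witness j=0)
  i=1: ✓ (witness j=1)
  i=2: ✓ (witness j=4)
  i=3: ✓ (witness j=4)
  i=4: ✓ (witness j=4)
  i=5: ✓ (witness j=5)
  i=6: ✗ (none in [6,10])
  i=7: ✗ (none in [7,11])
  i=8: ✗ (none in [8,12])
Positions where it holds: {0, 1, 2, 3, 4, 5} → 6.

6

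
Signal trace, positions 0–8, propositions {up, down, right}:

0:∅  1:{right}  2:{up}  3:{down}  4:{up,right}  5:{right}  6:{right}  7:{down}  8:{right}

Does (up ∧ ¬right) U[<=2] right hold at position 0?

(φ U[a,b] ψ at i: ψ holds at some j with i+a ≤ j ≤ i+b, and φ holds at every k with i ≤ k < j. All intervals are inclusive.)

Need some j in [0,2] with right, and (up ∧ ¬right) at every k in [0,j-1].
  j=0: right false.
  j=1: right holds, but (up ∧ ¬right) fails at k=0 → not this j.
  j=2: right false.
No j in the window works → until fails.

False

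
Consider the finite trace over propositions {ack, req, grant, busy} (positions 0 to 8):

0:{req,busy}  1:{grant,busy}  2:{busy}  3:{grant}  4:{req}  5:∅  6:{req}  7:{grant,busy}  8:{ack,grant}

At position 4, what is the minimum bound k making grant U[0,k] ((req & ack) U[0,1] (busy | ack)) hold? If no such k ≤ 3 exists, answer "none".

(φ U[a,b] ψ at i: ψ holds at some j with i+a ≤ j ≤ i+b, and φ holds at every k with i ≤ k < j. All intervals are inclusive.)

none

Need earliest j ≥ 4 with ((req & ack) U[0,1] (busy | ack)), and grant at every k in [4,j-1].
  j=4: rhs fails.
  j=5: rhs fails.
  j=6: rhs fails.
  j=7: rhs holds but lhs fails at k=4.
No witness within the range → none.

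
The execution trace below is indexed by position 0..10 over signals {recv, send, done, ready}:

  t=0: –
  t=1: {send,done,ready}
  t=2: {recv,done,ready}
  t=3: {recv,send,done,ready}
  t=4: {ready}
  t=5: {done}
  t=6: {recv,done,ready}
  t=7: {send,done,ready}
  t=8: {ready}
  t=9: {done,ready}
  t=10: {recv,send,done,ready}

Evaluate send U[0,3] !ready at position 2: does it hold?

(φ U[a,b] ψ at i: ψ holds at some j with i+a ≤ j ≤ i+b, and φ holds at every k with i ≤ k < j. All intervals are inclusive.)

False

Need some j in [2,5] with !ready, and send at every k in [2,j-1].
  j=2: !ready false.
  j=3: !ready false.
  j=4: !ready false.
  j=5: !ready holds, but send fails at k=2 → not this j.
No j in the window works → until fails.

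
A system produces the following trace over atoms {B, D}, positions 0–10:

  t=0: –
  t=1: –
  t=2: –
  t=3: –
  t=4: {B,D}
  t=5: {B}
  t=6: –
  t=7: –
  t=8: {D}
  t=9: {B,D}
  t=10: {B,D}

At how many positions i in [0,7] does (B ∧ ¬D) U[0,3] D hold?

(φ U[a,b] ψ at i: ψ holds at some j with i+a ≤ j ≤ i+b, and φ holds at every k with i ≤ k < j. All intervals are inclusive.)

Evaluate at each i in [0,7]:
  i=0: ✗ (no rhs in [0,3])
  i=1: ✗ (lhs fails at k=1 before rhs at j=4)
  i=2: ✗ (lhs fails at k=2 before rhs at j=4)
  i=3: ✗ (lhs fails at k=3 before rhs at j=4)
  i=4: ✓ (rhs at j=4)
  i=5: ✗ (lhs fails at k=6 before rhs at j=8)
  i=6: ✗ (lhs fails at k=6 before rhs at j=8)
  i=7: ✗ (lhs fails at k=7 before rhs at j=8)
Positions where it holds: {4} → 1.

1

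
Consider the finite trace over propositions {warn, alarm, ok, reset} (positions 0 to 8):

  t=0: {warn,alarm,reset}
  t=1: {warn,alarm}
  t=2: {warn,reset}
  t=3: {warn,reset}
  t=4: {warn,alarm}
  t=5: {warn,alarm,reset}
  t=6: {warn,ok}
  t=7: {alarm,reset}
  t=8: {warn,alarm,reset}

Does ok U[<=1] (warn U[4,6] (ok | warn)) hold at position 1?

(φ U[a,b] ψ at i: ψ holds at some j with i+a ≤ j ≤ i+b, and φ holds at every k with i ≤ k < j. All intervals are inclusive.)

Holds

Need some j in [1,2] with (warn U[4,6] (ok | warn)), and ok at every k in [1,j-1].
  j=1: (warn U[4,6] (ok | warn)) holds; no prefix to check → satisfied.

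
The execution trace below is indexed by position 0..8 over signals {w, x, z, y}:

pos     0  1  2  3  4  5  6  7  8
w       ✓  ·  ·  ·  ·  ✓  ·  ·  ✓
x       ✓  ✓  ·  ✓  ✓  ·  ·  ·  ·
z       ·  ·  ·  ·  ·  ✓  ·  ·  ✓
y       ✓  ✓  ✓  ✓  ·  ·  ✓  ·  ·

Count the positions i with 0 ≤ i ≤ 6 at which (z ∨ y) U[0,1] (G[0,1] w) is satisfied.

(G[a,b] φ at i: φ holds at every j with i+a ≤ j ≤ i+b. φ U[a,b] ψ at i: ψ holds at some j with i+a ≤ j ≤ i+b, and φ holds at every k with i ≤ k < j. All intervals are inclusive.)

0

Evaluate at each i in [0,6]:
  i=0: ✗ (no rhs in [0,1])
  i=1: ✗ (no rhs in [1,2])
  i=2: ✗ (no rhs in [2,3])
  i=3: ✗ (no rhs in [3,4])
  i=4: ✗ (no rhs in [4,5])
  i=5: ✗ (no rhs in [5,6])
  i=6: ✗ (no rhs in [6,7])
Positions where it holds: {} → 0.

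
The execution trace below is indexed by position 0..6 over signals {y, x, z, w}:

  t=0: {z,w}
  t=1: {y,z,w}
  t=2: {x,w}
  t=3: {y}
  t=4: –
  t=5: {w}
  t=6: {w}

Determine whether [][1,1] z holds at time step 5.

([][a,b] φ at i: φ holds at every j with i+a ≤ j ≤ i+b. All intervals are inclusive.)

Check z at every j in [6,6]:
  j=6: false
Fails at j=6 → formula fails.

False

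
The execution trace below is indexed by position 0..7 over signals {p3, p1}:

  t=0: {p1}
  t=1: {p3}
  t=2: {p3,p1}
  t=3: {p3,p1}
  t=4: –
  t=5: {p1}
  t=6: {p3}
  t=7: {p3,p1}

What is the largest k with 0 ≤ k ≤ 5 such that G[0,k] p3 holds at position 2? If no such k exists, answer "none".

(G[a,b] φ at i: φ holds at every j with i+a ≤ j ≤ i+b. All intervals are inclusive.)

p3 must hold from j=2 onward; find where it first fails.
  j=2: holds
  j=3: holds
  j=4: fails
Holds on [2,3], so largest k = 1.

1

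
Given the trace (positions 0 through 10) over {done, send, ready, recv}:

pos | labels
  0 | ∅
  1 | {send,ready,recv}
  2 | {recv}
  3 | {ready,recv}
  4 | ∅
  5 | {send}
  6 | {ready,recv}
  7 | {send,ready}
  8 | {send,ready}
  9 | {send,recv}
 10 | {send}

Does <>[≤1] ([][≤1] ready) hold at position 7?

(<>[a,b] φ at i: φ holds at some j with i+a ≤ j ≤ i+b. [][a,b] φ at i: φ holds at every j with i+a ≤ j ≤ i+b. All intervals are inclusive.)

Yes

Check [][≤1] ready at each j in [7,8]:
  j=7: holds on [7,8]
  j=8: fails at 9
Found at j=7 → formula holds.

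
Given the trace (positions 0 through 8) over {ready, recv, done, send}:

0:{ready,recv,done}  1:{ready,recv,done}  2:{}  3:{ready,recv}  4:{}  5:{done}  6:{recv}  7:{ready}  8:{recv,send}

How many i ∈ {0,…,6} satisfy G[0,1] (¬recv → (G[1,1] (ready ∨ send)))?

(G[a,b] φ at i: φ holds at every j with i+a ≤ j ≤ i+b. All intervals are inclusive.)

Evaluate at each i in [0,6]:
  i=0: ✓ (all of [0,1])
  i=1: ✓ (all of [1,2])
  i=2: ✓ (all of [2,3])
  i=3: ✗ (fails at j=4)
  i=4: ✗ (fails at j=4)
  i=5: ✗ (fails at j=5)
  i=6: ✓ (all of [6,7])
Positions where it holds: {0, 1, 2, 6} → 4.

4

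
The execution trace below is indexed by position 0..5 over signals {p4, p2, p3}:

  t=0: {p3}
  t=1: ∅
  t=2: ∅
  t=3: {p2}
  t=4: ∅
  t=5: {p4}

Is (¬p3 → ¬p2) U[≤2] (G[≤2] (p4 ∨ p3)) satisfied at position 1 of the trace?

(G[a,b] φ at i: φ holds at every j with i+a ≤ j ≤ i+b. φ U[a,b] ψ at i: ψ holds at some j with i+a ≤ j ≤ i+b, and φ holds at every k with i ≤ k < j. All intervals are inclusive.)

Need some j in [1,3] with G[≤2] (p4 ∨ p3), and (¬p3 → ¬p2) at every k in [1,j-1].
  j=1: G[≤2] (p4 ∨ p3) — fails at 1.
  j=2: G[≤2] (p4 ∨ p3) — fails at 2.
  j=3: G[≤2] (p4 ∨ p3) — fails at 3.
No j in the window works → until fails.

No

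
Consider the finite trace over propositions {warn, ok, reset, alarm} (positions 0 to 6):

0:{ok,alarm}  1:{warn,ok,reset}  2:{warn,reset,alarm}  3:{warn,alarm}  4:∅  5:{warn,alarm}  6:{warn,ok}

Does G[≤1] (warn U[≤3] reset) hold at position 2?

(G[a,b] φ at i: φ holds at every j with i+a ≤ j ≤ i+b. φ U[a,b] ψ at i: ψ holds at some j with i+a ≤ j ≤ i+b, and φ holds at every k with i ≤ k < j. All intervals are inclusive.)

Check (warn U[≤3] reset) at every j in [2,3]:
  j=2: holds
  j=3: fails
Fails at j=3 → formula fails.

Does not hold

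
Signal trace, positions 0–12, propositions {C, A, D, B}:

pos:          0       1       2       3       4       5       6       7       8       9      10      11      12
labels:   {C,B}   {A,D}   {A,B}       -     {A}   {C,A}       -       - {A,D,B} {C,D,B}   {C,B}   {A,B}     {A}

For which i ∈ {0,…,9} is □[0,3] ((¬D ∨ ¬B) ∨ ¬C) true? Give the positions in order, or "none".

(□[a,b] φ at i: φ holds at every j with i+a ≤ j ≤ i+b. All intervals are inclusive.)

Evaluate at each i in [0,9]:
  i=0: ✓ (all of [0,3])
  i=1: ✓ (all of [1,4])
  i=2: ✓ (all of [2,5])
  i=3: ✓ (all of [3,6])
  i=4: ✓ (all of [4,7])
  i=5: ✓ (all of [5,8])
  i=6: ✗ (fails at j=9)
  i=7: ✗ (fails at j=9)
  i=8: ✗ (fails at j=9)
  i=9: ✗ (fails at j=9)

0, 1, 2, 3, 4, 5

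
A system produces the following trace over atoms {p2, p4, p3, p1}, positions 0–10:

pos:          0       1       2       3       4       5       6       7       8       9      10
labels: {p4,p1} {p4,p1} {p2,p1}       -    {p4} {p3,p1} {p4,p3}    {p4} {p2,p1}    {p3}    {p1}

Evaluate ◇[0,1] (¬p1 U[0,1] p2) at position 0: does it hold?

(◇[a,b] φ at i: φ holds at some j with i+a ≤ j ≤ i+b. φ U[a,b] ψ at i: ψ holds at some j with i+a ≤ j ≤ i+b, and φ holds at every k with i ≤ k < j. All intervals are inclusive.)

Does not hold

Check (¬p1 U[0,1] p2) at each j in [0,1]:
  j=0: fails
  j=1: fails
No position in the window satisfies it → formula fails.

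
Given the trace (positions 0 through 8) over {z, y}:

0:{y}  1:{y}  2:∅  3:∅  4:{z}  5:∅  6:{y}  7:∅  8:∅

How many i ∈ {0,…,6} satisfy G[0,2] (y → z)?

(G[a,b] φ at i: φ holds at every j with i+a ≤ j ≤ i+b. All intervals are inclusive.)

Evaluate at each i in [0,6]:
  i=0: ✗ (fails at j=0)
  i=1: ✗ (fails at j=1)
  i=2: ✓ (all of [2,4])
  i=3: ✓ (all of [3,5])
  i=4: ✗ (fails at j=6)
  i=5: ✗ (fails at j=6)
  i=6: ✗ (fails at j=6)
Positions where it holds: {2, 3} → 2.

2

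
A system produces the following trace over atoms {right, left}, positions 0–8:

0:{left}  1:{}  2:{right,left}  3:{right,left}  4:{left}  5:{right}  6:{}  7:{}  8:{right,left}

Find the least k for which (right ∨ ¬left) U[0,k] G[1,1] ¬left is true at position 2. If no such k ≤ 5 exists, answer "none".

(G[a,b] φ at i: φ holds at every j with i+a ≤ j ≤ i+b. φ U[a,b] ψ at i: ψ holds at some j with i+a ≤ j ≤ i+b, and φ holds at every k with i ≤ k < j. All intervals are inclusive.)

Need earliest j ≥ 2 with G[1,1] ¬left, and (right ∨ ¬left) at every k in [2,j-1].
  j=2: rhs fails.
  j=3: rhs fails.
  j=4: rhs holds; lhs holds on [2,3]. k = 2.

2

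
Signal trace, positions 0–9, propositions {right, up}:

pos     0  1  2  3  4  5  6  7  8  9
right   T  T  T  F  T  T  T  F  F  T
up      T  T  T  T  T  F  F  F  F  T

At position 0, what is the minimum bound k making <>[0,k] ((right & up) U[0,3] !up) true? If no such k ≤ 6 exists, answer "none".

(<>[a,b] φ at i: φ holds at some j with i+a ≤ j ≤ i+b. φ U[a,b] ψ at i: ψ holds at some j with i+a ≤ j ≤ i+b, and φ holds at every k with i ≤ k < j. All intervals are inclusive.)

4

Scan j = 0,1,… for ((right & up) U[0,3] !up):
  j=0: fails
  j=1: fails
  j=2: fails
  j=3: fails
  j=4: holds
First hit at j=4, so smallest k = 4-0 = 4.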